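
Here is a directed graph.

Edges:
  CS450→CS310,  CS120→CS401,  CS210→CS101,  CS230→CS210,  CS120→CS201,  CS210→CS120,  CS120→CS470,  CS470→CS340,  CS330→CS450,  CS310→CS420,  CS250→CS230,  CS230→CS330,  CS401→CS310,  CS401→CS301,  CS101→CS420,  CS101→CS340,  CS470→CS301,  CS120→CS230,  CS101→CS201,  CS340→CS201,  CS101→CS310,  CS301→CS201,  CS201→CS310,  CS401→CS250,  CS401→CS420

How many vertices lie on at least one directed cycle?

5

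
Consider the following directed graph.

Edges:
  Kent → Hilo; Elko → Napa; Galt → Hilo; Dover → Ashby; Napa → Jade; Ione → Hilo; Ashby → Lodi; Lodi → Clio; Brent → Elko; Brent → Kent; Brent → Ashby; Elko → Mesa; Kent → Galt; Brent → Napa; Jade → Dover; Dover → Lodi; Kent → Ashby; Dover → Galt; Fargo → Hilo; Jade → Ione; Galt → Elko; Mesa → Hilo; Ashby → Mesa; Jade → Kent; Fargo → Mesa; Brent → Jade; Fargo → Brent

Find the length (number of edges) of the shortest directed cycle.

5

For each vertex v, BFS finds the shortest path from v back to v.
The shortest such closed walk is Kent → Galt → Elko → Napa → Jade → Kent, length 5.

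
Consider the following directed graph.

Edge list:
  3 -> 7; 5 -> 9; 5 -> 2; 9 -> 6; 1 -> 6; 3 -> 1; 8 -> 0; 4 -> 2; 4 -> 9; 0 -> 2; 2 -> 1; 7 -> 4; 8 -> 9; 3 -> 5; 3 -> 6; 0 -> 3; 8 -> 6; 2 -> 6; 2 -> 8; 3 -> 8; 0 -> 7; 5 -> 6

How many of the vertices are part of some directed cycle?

7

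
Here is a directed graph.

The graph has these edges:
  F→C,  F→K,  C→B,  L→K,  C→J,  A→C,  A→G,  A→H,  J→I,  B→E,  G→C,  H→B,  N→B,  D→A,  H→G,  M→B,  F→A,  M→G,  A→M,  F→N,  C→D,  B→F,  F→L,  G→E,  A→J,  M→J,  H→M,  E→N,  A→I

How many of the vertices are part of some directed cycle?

A vertex is on a directed cycle iff it belongs to a strongly connected component of size ≥ 2 (or has a self-loop).
The vertices on cycles are {A, B, C, D, E, F, G, H, M, N} — 10 in total.

10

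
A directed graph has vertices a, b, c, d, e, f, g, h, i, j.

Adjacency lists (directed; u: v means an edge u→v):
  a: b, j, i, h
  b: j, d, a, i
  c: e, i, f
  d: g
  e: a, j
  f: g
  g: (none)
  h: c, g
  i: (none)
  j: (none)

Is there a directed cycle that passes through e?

e is on a cycle iff e can reach itself via ≥1 edge.
e → a → h → c → e — yes.

Yes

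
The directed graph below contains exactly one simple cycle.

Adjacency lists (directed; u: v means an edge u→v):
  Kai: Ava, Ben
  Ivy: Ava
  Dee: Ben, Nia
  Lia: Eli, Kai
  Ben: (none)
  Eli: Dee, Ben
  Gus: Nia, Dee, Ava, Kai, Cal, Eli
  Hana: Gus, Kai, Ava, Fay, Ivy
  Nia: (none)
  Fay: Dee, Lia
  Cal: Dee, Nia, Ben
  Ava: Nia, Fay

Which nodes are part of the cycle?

Ava, Fay, Kai, Lia

DFS with gray/black marking from Fay:
Fay gray
  Dee gray
    Ben gray
    Ben black
    Nia gray
    Nia black
  Dee black
  Lia gray
    Eli gray
      Eli→Dee: Dee black — skip
      Eli→Ben: Ben black — skip
    Eli black
    Kai gray
      Ava gray
        Ava→Nia: Nia black — skip
        Ava→Fay: Fay is gray → back edge
Back edge closes the cycle Fay → Lia → Kai → Ava → Fay; its vertices are {Ava, Fay, Kai, Lia}.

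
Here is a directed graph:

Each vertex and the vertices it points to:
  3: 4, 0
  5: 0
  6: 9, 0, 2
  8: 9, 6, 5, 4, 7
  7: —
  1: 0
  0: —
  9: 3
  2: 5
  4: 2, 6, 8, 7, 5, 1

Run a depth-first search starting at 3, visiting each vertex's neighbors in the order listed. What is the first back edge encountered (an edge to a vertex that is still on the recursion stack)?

DFS from 3 (visiting each vertex's neighbors in the order listed); mark gray on enter, black on exit:
3 gray
  4 gray
    2 gray
      5 gray
        0 gray
        0 black
      5 black
    2 black
    6 gray
      9 gray
        9→3: 3 is gray → back edge
First back edge: 9 → 3.

9→3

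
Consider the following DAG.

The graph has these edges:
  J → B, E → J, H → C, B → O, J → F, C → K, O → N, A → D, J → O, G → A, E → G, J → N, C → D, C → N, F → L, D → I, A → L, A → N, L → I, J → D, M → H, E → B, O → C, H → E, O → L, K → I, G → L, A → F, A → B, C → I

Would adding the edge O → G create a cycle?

Yes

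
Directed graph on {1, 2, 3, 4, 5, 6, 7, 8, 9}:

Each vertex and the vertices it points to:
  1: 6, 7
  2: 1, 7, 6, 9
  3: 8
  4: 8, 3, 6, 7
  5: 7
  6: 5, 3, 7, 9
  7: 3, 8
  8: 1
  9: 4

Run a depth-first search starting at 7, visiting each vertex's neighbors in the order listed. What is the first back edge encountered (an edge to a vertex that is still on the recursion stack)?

DFS from 7 (visiting each vertex's neighbors in the order listed); mark gray on enter, black on exit:
7 gray
  3 gray
    8 gray
      1 gray
        6 gray
          5 gray
            5→7: 7 is gray → back edge
First back edge: 5 → 7.

5->7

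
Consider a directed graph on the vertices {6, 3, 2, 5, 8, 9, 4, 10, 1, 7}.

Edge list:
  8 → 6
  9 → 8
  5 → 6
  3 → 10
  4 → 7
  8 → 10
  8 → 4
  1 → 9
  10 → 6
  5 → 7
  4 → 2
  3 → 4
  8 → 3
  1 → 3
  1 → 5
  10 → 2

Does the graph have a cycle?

No

DFS with white/gray/black marking, starting from 4:
4 gray
  7 gray
  7 black
  2 gray
  2 black
4 black
6 gray
6 black
3 gray
  3→4: 4 black — skip
  10 gray
    10→2: 2 black — skip
    10→6: 6 black — skip
  10 black
3 black
5 gray
  5→6: 6 black — skip
  5→7: 7 black — skip
5 black
8 gray
  8→10: 10 black — skip
  8→6: 6 black — skip
  8→4: 4 black — skip
  8→3: 3 black — skip
8 black
9 gray
  9→8: 8 black — skip
9 black
1 gray
  1→5: 5 black — skip
  1→9: 9 black — skip
  1→3: 3 black — skip
1 black
Every edge goes to a white or black vertex — no back edge, so the graph is acyclic.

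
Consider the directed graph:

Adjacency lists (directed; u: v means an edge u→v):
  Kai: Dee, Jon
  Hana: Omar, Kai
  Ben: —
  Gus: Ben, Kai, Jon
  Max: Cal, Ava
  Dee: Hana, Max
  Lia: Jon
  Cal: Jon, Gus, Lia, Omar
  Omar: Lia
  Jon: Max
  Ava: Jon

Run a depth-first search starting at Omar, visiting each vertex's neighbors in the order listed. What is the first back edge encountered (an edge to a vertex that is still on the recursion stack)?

Cal→Jon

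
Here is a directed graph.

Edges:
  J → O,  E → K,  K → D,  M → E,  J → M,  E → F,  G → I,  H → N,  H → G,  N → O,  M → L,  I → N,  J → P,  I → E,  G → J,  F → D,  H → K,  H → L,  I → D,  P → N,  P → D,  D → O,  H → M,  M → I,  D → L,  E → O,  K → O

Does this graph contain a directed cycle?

No

DFS with white/gray/black marking, starting from K:
K gray
  D gray
    O gray
    O black
    L gray
    L black
  D black
  K→O: O black — skip
K black
E gray
  E→O: O black — skip
  E→K: K black — skip
  F gray
    F→D: D black — skip
  F black
E black
G gray
  I gray
    I→D: D black — skip
    I→E: E black — skip
    N gray
      N→O: O black — skip
    N black
  I black
  J gray
    J→O: O black — skip
    M gray
      M→I: I black — skip
      M→E: E black — skip
      M→L: L black — skip
    M black
    P gray
      P→N: N black — skip
      P→D: D black — skip
    P black
  J black
G black
H gray
  H→G: G black — skip
  H→L: L black — skip
  H→K: K black — skip
  H→N: N black — skip
  H→M: M black — skip
H black
Every edge goes to a white or black vertex — no back edge, so the graph is acyclic.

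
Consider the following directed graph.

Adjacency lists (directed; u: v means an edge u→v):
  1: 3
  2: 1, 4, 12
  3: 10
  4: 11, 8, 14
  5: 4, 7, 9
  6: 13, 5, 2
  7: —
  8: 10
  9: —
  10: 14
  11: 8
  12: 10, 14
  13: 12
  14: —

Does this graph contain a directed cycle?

No

DFS with white/gray/black marking, starting from 14:
14 gray
14 black
1 gray
  3 gray
    10 gray
      10→14: 14 black — skip
    10 black
  3 black
1 black
2 gray
  2→1: 1 black — skip
  4 gray
    11 gray
      8 gray
        8→10: 10 black — skip
      8 black
    11 black
    4→8: 8 black — skip
    4→14: 14 black — skip
  4 black
  12 gray
    12→10: 10 black — skip
    12→14: 14 black — skip
  12 black
2 black
5 gray
  5→4: 4 black — skip
  7 gray
  7 black
  9 gray
  9 black
5 black
6 gray
  13 gray
    13→12: 12 black — skip
  13 black
  6→5: 5 black — skip
  6→2: 2 black — skip
6 black
Every edge goes to a white or black vertex — no back edge, so the graph is acyclic.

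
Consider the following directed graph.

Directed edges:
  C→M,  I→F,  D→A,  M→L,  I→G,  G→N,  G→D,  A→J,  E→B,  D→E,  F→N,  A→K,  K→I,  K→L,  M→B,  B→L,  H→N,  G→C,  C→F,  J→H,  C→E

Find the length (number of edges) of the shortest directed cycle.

For each vertex v, BFS finds the shortest path from v back to v.
The shortest such closed walk is I → G → D → A → K → I, length 5.

5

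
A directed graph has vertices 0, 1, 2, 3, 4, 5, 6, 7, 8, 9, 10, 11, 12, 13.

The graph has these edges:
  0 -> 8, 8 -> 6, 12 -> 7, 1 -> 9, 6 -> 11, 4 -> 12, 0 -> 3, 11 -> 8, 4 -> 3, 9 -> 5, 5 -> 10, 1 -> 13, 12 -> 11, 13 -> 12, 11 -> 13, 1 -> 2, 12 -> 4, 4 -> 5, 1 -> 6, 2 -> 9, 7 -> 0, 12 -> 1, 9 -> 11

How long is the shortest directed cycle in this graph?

For each vertex v, BFS finds the shortest path from v back to v.
The shortest such closed walk is 12 → 4 → 12, length 2.

2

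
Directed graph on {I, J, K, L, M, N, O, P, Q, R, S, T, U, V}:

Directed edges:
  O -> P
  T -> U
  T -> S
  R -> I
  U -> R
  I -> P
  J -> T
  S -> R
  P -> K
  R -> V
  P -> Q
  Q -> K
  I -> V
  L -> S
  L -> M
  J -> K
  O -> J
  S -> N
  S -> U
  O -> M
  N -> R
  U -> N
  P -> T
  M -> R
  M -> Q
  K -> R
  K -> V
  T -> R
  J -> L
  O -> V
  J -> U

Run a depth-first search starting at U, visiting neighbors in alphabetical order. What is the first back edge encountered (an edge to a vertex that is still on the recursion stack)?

DFS from U (visiting neighbors in alphabetical order); mark gray on enter, black on exit:
U gray
  N gray
    R gray
      I gray
        P gray
          K gray
            K→R: R is gray → back edge
First back edge: K → R.

K->R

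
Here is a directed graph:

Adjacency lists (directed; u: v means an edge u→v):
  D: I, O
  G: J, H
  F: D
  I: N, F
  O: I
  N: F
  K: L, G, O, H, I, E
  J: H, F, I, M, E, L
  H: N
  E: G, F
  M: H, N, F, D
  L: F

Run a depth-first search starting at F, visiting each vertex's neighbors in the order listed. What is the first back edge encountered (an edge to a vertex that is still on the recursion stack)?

N->F

DFS from F (visiting each vertex's neighbors in the order listed); mark gray on enter, black on exit:
F gray
  D gray
    I gray
      N gray
        N→F: F is gray → back edge
First back edge: N → F.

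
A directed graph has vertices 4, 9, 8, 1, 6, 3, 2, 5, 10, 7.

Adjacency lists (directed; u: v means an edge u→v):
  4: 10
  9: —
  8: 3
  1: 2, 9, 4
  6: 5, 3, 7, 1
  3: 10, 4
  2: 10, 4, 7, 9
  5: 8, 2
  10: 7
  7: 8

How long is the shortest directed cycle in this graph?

4

For each vertex v, BFS finds the shortest path from v back to v.
The shortest such closed walk is 8 → 3 → 10 → 7 → 8, length 4.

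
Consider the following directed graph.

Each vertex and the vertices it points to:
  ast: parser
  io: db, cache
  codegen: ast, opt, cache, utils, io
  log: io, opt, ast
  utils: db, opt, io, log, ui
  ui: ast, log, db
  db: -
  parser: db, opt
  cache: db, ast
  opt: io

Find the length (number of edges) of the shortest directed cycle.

5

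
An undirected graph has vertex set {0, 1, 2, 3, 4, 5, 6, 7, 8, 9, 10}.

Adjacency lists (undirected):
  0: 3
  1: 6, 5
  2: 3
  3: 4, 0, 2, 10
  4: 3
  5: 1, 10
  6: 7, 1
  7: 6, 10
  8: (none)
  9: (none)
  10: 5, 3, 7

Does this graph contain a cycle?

Yes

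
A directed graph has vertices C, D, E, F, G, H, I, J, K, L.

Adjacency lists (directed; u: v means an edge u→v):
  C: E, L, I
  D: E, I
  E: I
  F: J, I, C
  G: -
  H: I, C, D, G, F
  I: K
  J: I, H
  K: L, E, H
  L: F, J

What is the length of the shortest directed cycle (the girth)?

3

For each vertex v, BFS finds the shortest path from v back to v.
The shortest such closed walk is K → E → I → K, length 3.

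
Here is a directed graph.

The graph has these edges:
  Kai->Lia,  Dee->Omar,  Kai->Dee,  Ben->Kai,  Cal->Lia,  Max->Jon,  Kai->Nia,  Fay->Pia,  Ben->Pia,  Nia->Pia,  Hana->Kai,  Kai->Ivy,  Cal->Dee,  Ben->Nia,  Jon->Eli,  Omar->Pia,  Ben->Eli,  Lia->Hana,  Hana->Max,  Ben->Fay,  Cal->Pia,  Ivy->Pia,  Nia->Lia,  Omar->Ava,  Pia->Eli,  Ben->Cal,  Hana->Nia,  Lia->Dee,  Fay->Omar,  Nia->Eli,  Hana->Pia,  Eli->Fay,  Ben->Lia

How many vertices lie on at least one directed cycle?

8

A vertex is on a directed cycle iff it belongs to a strongly connected component of size ≥ 2 (or has a self-loop).
The vertices on cycles are {Eli, Fay, Kai, Lia, Nia, Pia, Hana, Omar} — 8 in total.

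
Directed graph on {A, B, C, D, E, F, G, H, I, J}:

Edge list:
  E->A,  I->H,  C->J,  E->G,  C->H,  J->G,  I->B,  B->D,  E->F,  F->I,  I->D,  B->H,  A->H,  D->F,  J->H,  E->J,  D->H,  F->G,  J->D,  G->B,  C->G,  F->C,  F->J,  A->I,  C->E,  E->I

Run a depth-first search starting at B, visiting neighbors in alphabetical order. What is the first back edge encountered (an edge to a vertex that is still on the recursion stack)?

I→B

DFS from B (visiting neighbors in alphabetical order); mark gray on enter, black on exit:
B gray
  D gray
    F gray
      C gray
        E gray
          A gray
            H gray
            H black
            I gray
              I→B: B is gray → back edge
First back edge: I → B.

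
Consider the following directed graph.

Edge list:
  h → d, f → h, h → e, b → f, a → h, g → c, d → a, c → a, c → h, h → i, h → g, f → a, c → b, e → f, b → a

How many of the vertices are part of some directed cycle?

8

A vertex is on a directed cycle iff it belongs to a strongly connected component of size ≥ 2 (or has a self-loop).
The vertices on cycles are {a, b, c, d, e, f, g, h} — 8 in total.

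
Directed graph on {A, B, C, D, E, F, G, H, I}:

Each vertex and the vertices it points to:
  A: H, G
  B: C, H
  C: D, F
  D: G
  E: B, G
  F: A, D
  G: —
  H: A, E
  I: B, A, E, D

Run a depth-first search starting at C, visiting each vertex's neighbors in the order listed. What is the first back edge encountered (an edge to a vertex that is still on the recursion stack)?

H->A

DFS from C (visiting each vertex's neighbors in the order listed); mark gray on enter, black on exit:
C gray
  D gray
    G gray
    G black
  D black
  F gray
    A gray
      H gray
        H→A: A is gray → back edge
First back edge: H → A.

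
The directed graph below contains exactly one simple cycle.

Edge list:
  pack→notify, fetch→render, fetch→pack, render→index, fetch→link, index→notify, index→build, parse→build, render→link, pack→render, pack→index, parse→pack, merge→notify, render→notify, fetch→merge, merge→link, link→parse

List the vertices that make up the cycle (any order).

DFS with gray/black marking from pack:
pack gray
  notify gray
  notify black
  render gray
    link gray
      parse gray
        build gray
        build black
        parse→pack: pack is gray → back edge
Back edge closes the cycle pack → render → link → parse → pack; its vertices are {link, pack, parse, render}.

link, pack, parse, render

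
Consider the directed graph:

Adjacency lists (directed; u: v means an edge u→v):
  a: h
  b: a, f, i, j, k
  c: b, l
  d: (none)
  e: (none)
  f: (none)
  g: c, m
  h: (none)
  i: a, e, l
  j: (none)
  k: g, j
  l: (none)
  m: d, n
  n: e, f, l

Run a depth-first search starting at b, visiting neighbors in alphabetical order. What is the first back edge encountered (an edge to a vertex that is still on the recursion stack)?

c->b

DFS from b (visiting neighbors in alphabetical order); mark gray on enter, black on exit:
b gray
  a gray
    h gray
    h black
  a black
  f gray
  f black
  i gray
    i→a: a black — skip
    e gray
    e black
    l gray
    l black
  i black
  j gray
  j black
  k gray
    g gray
      c gray
        c→b: b is gray → back edge
First back edge: c → b.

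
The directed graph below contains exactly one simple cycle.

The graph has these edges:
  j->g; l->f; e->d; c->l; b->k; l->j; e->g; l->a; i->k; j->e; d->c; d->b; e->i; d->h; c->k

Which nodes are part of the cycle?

c, d, e, j, l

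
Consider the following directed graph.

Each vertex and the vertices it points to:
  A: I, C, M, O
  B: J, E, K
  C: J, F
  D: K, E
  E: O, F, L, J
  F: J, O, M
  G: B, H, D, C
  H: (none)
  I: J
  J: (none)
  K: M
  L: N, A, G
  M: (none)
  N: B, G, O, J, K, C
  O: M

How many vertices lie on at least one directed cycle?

6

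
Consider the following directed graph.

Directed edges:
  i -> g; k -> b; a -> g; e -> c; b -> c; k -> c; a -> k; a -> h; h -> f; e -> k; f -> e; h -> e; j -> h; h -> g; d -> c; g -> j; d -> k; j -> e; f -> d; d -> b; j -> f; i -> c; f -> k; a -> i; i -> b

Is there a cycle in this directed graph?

Yes

DFS with white/gray/black marking, starting from a:
a gray
  k gray
    c gray
    c black
    b gray
      b→c: c black — skip
    b black
  k black
  i gray
    g gray
      j gray
        e gray
          e→c: c black — skip
          e→k: k black — skip
        e black
        f gray
          f→e: e black — skip
          f→k: k black — skip
          d gray
            d→k: k black — skip
            d→c: c black — skip
            d→b: b black — skip
          d black
        f black
        h gray
          h→f: f black — skip
          h→g: g is gray → back edge
Back edge found, so a cycle exists: g → j → h → g.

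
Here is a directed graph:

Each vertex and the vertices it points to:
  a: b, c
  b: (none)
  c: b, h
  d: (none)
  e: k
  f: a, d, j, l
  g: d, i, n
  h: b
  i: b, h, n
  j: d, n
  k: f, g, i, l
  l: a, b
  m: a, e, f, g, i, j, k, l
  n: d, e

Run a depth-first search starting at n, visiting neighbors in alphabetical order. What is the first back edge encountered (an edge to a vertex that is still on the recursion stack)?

j->n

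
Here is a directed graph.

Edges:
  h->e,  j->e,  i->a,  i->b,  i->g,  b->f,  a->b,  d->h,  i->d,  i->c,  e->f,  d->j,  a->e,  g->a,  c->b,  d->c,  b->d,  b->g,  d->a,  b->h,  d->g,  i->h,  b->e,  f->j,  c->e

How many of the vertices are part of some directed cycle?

8

A vertex is on a directed cycle iff it belongs to a strongly connected component of size ≥ 2 (or has a self-loop).
The vertices on cycles are {a, b, c, d, e, f, g, j} — 8 in total.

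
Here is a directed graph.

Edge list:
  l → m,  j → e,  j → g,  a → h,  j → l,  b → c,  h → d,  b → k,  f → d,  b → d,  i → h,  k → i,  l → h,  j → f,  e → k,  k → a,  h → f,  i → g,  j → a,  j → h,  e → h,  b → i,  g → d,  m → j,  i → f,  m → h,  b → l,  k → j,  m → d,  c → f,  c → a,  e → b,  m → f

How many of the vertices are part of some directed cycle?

6

A vertex is on a directed cycle iff it belongs to a strongly connected component of size ≥ 2 (or has a self-loop).
The vertices on cycles are {b, e, j, k, l, m} — 6 in total.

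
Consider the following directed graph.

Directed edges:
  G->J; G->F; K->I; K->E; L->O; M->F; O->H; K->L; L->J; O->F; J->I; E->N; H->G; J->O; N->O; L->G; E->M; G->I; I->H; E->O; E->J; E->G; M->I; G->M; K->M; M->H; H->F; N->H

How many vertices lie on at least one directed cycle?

6

A vertex is on a directed cycle iff it belongs to a strongly connected component of size ≥ 2 (or has a self-loop).
The vertices on cycles are {G, H, I, J, M, O} — 6 in total.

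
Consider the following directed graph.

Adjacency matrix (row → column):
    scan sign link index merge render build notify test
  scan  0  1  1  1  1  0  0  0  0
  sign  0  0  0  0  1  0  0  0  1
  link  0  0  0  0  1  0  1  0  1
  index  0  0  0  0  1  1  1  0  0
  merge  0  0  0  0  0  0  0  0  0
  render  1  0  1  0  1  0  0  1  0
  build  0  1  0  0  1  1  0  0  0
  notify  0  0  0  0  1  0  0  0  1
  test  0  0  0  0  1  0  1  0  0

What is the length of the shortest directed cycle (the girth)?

3

For each vertex v, BFS finds the shortest path from v back to v.
The shortest such closed walk is index → render → scan → index, length 3.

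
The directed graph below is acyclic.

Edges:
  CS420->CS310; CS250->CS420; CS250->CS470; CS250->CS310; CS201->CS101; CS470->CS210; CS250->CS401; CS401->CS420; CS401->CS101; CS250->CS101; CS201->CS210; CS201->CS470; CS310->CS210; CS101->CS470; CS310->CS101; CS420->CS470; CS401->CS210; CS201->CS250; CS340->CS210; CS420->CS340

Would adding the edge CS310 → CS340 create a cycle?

No

Adding CS310→CS340 creates a cycle iff CS340 can already reach CS310.
Explore from CS340: no path reaches CS310. The graph stays acyclic.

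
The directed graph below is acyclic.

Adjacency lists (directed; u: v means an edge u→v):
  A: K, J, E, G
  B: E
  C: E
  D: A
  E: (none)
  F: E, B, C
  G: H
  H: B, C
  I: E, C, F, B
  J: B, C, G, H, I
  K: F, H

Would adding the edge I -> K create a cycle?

Adding I→K creates a cycle iff K can already reach I.
Explore from K: no path reaches I. The graph stays acyclic.

No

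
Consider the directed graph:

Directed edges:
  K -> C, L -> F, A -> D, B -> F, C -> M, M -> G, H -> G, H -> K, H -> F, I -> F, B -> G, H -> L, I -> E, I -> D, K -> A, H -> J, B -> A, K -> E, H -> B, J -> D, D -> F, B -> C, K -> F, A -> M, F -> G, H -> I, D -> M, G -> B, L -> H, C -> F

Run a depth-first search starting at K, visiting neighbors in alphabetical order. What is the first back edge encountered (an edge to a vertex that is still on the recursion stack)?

DFS from K (visiting neighbors in alphabetical order); mark gray on enter, black on exit:
K gray
  A gray
    D gray
      F gray
        G gray
          B gray
            B→A: A is gray → back edge
First back edge: B → A.

B→A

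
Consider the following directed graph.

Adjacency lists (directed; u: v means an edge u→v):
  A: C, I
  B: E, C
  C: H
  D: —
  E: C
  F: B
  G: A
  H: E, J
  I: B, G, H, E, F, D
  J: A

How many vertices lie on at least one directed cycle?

A vertex is on a directed cycle iff it belongs to a strongly connected component of size ≥ 2 (or has a self-loop).
The vertices on cycles are {A, B, C, E, F, G, H, I, J} — 9 in total.

9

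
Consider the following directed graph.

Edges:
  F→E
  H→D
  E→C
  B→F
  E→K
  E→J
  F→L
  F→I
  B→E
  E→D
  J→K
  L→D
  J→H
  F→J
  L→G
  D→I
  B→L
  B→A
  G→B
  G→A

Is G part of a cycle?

Yes

G is on a cycle iff G can reach itself via ≥1 edge.
G → B → L → G — yes.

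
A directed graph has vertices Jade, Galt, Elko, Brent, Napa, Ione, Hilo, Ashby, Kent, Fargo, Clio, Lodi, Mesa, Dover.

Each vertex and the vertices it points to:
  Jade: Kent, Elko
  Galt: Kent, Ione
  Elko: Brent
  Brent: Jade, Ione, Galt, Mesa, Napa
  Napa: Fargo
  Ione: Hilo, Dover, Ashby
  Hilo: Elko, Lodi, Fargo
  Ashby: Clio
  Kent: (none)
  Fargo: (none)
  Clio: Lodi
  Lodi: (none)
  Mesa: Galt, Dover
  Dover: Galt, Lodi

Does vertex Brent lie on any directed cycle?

Yes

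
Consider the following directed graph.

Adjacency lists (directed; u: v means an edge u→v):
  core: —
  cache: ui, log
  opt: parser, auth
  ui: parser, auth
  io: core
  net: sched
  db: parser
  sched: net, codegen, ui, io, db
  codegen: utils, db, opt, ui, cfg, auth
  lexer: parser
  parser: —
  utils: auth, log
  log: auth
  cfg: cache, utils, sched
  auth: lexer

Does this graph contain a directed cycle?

DFS with white/gray/black marking, starting from opt:
opt gray
  parser gray
  parser black
  auth gray
    lexer gray
      lexer→parser: parser black — skip
    lexer black
  auth black
opt black
core gray
core black
cache gray
  ui gray
    ui→parser: parser black — skip
    ui→auth: auth black — skip
  ui black
  log gray
    log→auth: auth black — skip
  log black
cache black
io gray
  io→core: core black — skip
io black
net gray
  sched gray
    sched→net: net is gray → back edge
Back edge found, so a cycle exists: net → sched → net.

Yes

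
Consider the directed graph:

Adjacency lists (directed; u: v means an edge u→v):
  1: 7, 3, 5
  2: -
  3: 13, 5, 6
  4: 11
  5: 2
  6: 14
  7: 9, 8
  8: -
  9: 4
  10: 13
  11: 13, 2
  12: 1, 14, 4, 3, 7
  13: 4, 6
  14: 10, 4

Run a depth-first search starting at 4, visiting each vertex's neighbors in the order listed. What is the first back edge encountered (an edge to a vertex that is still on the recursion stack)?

DFS from 4 (visiting each vertex's neighbors in the order listed); mark gray on enter, black on exit:
4 gray
  11 gray
    13 gray
      13→4: 4 is gray → back edge
First back edge: 13 → 4.

13->4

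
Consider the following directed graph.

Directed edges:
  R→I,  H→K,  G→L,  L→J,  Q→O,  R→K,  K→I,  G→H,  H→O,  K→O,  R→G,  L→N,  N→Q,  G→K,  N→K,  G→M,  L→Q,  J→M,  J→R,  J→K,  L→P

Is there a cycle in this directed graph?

Yes

DFS with white/gray/black marking, starting from L:
L gray
  Q gray
    O gray
    O black
  Q black
  J gray
    R gray
      I gray
      I black
      G gray
        K gray
          K→I: I black — skip
          K→O: O black — skip
        K black
        H gray
          H→O: O black — skip
          H→K: K black — skip
        H black
        G→L: L is gray → back edge
Back edge found, so a cycle exists: L → J → R → G → L.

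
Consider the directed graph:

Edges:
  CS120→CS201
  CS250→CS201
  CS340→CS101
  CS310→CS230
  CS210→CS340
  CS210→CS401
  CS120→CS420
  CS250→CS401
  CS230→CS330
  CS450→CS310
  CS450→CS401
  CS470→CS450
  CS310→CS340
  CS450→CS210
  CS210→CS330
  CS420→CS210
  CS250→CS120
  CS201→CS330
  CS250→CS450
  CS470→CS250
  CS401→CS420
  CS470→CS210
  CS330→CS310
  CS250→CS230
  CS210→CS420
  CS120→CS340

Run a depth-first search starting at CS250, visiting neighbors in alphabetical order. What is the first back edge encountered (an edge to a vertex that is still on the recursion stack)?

DFS from CS250 (visiting neighbors in alphabetical order); mark gray on enter, black on exit:
CS250 gray
  CS120 gray
    CS201 gray
      CS330 gray
        CS310 gray
          CS230 gray
            CS230→CS330: CS330 is gray → back edge
First back edge: CS230 → CS330.

CS230->CS330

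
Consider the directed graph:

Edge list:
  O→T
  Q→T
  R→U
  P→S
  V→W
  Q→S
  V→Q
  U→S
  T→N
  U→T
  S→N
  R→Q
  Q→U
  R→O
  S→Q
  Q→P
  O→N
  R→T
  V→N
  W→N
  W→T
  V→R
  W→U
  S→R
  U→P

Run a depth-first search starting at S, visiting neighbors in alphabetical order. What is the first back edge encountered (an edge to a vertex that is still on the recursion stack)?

P->S

DFS from S (visiting neighbors in alphabetical order); mark gray on enter, black on exit:
S gray
  N gray
  N black
  Q gray
    P gray
      P→S: S is gray → back edge
First back edge: P → S.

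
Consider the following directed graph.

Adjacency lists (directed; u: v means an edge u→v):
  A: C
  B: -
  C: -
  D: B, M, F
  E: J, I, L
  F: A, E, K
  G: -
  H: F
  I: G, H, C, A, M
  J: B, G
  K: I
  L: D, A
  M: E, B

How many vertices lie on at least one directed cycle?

8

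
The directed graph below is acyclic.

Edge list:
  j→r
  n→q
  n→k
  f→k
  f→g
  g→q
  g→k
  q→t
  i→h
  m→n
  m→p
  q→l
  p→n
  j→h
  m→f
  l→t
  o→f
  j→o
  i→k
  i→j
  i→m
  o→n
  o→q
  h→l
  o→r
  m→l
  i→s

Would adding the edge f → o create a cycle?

Yes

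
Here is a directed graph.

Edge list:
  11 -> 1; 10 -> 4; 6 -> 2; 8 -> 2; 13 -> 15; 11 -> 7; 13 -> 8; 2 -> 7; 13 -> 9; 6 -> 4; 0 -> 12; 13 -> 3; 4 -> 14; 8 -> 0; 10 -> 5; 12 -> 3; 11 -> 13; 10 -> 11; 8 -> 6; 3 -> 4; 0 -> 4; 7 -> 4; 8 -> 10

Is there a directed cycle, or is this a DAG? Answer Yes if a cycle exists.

DFS with white/gray/black marking, starting from 8:
8 gray
  0 gray
    12 gray
      3 gray
        4 gray
          14 gray
          14 black
        4 black
      3 black
    12 black
    0→4: 4 black — skip
  0 black
  2 gray
    7 gray
      7→4: 4 black — skip
    7 black
  2 black
  10 gray
    10→4: 4 black — skip
    5 gray
    5 black
    11 gray
      11→7: 7 black — skip
      13 gray
        13→8: 8 is gray → back edge
Back edge found, so a cycle exists: 8 → 10 → 11 → 13 → 8.

Yes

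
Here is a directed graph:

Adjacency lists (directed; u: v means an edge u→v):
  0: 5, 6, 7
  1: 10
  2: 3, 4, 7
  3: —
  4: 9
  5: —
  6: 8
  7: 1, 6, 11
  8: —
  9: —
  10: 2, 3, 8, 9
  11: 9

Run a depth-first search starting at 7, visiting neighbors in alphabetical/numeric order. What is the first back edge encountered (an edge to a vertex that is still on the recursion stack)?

DFS from 7 (visiting neighbors in alphabetical/numeric order); mark gray on enter, black on exit:
7 gray
  1 gray
    10 gray
      2 gray
        3 gray
        3 black
        4 gray
          9 gray
          9 black
        4 black
        2→7: 7 is gray → back edge
First back edge: 2 → 7.

2->7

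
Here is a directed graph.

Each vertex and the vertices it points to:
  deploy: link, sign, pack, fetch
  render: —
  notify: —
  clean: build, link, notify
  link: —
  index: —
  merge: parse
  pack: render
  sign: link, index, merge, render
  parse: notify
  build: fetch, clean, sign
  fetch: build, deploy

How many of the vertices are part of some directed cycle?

A vertex is on a directed cycle iff it belongs to a strongly connected component of size ≥ 2 (or has a self-loop).
The vertices on cycles are {build, clean, fetch, deploy} — 4 in total.

4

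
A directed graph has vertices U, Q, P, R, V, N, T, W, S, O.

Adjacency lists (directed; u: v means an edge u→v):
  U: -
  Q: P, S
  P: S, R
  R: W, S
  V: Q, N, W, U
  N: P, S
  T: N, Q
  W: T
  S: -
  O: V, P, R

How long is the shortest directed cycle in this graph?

For each vertex v, BFS finds the shortest path from v back to v.
The shortest such closed walk is N → P → R → W → T → N, length 5.

5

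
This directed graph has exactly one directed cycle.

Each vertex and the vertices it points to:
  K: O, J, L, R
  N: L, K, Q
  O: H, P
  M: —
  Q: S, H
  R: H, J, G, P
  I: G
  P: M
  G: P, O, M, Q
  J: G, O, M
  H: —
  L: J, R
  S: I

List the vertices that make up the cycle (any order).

DFS with gray/black marking from Q:
Q gray
  S gray
    I gray
      G gray
        P gray
          M gray
          M black
        P black
        O gray
          H gray
          H black
          O→P: P black — skip
        O black
        G→M: M black — skip
        G→Q: Q is gray → back edge
Back edge closes the cycle Q → S → I → G → Q; its vertices are {G, I, Q, S}.

G, I, Q, S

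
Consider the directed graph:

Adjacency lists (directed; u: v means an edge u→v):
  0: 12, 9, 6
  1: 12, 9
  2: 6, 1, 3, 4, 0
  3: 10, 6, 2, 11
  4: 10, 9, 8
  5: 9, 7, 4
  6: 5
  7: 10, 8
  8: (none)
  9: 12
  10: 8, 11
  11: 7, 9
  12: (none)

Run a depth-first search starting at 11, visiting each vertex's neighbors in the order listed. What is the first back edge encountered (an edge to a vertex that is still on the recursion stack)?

10->11

DFS from 11 (visiting each vertex's neighbors in the order listed); mark gray on enter, black on exit:
11 gray
  7 gray
    10 gray
      8 gray
      8 black
      10→11: 11 is gray → back edge
First back edge: 10 → 11.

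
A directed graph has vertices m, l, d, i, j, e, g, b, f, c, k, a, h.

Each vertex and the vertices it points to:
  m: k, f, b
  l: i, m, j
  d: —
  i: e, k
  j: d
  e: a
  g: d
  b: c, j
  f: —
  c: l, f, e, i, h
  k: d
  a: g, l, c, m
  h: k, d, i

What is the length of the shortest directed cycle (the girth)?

3

For each vertex v, BFS finds the shortest path from v back to v.
The shortest such closed walk is a → c → e → a, length 3.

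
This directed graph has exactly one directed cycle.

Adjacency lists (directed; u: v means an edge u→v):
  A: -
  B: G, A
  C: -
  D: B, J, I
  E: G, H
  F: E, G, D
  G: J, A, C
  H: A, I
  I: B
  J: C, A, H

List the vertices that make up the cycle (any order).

B, G, H, I, J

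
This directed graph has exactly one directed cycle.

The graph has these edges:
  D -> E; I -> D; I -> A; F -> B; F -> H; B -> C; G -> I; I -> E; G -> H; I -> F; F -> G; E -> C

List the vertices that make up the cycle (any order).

F, G, I

DFS with gray/black marking from I:
I gray
  D gray
    E gray
      C gray
      C black
    E black
  D black
  I→E: E black — skip
  F gray
    G gray
      G→I: I is gray → back edge
Back edge closes the cycle I → F → G → I; its vertices are {F, G, I}.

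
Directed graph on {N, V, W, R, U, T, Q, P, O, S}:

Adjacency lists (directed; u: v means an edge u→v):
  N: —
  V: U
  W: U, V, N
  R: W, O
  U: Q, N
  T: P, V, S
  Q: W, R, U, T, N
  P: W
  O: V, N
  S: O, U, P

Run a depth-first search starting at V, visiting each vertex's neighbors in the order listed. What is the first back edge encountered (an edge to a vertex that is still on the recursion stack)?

W→U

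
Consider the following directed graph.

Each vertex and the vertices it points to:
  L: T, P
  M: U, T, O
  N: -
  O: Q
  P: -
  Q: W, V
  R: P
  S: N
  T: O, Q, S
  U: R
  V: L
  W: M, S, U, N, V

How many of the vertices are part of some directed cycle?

A vertex is on a directed cycle iff it belongs to a strongly connected component of size ≥ 2 (or has a self-loop).
The vertices on cycles are {L, M, O, Q, T, V, W} — 7 in total.

7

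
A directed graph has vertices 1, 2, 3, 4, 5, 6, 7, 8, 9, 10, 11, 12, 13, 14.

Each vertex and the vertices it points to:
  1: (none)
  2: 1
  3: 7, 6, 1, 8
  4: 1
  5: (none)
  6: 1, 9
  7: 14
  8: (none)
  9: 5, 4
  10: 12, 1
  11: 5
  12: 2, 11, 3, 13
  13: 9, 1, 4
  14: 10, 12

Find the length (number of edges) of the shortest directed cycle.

4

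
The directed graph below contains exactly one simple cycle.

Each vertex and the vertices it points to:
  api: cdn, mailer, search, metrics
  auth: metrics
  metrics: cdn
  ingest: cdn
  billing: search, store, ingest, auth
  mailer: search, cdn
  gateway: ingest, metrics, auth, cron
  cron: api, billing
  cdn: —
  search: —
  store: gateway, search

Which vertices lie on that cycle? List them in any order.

cron, store, billing, gateway

DFS with gray/black marking from cron:
cron gray
  api gray
    cdn gray
    cdn black
    mailer gray
      search gray
      search black
      mailer→cdn: cdn black — skip
    mailer black
    api→search: search black — skip
    metrics gray
      metrics→cdn: cdn black — skip
    metrics black
  api black
  billing gray
    billing→search: search black — skip
    store gray
      gateway gray
        ingest gray
          ingest→cdn: cdn black — skip
        ingest black
        gateway→metrics: metrics black — skip
        auth gray
          auth→metrics: metrics black — skip
        auth black
        gateway→cron: cron is gray → back edge
Back edge closes the cycle cron → billing → store → gateway → cron; its vertices are {cron, store, billing, gateway}.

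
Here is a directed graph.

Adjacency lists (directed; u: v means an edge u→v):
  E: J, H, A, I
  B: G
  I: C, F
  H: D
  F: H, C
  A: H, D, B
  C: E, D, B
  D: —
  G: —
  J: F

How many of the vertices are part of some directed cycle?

A vertex is on a directed cycle iff it belongs to a strongly connected component of size ≥ 2 (or has a self-loop).
The vertices on cycles are {C, E, F, I, J} — 5 in total.

5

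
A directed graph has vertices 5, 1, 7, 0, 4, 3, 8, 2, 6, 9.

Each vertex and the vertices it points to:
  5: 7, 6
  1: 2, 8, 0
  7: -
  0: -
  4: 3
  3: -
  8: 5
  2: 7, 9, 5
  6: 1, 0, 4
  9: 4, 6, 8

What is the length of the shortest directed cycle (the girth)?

For each vertex v, BFS finds the shortest path from v back to v.
The shortest such closed walk is 9 → 6 → 1 → 2 → 9, length 4.

4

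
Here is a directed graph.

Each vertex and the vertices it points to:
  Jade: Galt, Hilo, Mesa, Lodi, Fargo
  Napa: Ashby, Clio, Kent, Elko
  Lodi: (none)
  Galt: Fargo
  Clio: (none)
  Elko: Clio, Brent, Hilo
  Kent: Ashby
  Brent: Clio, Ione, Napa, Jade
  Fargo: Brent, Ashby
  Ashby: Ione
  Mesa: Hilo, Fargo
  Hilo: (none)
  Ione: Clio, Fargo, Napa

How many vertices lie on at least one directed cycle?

10

A vertex is on a directed cycle iff it belongs to a strongly connected component of size ≥ 2 (or has a self-loop).
The vertices on cycles are {Elko, Galt, Ione, Jade, Kent, Mesa, Napa, Ashby, Brent, Fargo} — 10 in total.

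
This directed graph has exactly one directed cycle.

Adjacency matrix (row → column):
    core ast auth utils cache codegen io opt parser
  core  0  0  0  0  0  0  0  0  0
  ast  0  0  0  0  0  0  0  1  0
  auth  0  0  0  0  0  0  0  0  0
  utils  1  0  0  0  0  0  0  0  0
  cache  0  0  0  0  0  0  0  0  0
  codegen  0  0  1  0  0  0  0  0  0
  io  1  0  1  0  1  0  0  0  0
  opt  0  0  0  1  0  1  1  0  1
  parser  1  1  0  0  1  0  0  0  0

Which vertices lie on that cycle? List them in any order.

DFS with gray/black marking from opt:
opt gray
  io gray
    core gray
    core black
    cache gray
    cache black
    auth gray
    auth black
  io black
  parser gray
    ast gray
      ast→opt: opt is gray → back edge
Back edge closes the cycle opt → parser → ast → opt; its vertices are {ast, opt, parser}.

ast, opt, parser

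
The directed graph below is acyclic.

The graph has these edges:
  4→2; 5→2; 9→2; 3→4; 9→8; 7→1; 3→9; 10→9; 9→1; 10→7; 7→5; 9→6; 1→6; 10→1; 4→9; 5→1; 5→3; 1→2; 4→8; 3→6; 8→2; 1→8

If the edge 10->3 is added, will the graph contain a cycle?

Adding 10→3 creates a cycle iff 3 can already reach 10.
Explore from 3: no path reaches 10. The graph stays acyclic.

No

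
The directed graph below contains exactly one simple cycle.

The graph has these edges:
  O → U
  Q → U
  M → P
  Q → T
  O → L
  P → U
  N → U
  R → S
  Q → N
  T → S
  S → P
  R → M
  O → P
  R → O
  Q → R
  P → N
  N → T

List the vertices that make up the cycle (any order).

DFS with gray/black marking from N:
N gray
  U gray
  U black
  T gray
    S gray
      P gray
        P→U: U black — skip
        P→N: N is gray → back edge
Back edge closes the cycle N → T → S → P → N; its vertices are {N, P, S, T}.

N, P, S, T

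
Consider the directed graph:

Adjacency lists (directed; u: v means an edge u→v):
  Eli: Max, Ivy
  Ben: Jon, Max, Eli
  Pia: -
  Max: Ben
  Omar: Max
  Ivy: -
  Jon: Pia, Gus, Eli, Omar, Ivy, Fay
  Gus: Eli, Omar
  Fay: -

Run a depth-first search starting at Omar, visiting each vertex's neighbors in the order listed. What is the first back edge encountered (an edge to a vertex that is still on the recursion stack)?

Eli->Max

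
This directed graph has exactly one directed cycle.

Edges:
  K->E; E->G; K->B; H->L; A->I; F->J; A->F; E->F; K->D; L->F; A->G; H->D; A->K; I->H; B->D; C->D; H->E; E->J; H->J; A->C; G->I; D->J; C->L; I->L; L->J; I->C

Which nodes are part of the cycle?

E, G, H, I

DFS with gray/black marking from I:
I gray
  C gray
    D gray
      J gray
      J black
    D black
    L gray
      F gray
        F→J: J black — skip
      F black
      L→J: J black — skip
    L black
  C black
  I→L: L black — skip
  H gray
    H→L: L black — skip
    H→J: J black — skip
    E gray
      G gray
        G→I: I is gray → back edge
Back edge closes the cycle I → H → E → G → I; its vertices are {E, G, H, I}.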